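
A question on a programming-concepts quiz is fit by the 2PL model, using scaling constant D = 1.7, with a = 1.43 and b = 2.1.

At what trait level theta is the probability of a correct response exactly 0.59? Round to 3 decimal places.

2.250

P(theta) = 1 / (1 + exp(−D·a(theta − b)))
logit = ln(0.5900/0.4100) = 0.3640
theta = b + logit/(1.7·a) = 2.1 + 0.3640/2.4310 = 2.2497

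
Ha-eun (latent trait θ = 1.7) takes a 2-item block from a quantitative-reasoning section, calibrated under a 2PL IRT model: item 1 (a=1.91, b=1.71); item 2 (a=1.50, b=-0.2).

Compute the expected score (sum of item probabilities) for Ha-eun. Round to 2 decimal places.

P(θ) = 1 / (1 + exp(−a(θ − b)))
P_1 = 1/(1+e^{0.0191}) = 0.4952
P_2 = 1/(1+e^{-2.8500}) = 0.9453
E[score] = 0.4952 + 0.9453 = 1.4405

1.44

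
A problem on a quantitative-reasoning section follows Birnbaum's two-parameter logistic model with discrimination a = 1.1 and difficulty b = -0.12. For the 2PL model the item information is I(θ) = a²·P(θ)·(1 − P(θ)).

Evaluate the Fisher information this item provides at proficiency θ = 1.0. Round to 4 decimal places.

0.2115

P = 1/(1+e^{-1.2320}) = 0.7742
P(1−P) = 0.7742 × 0.2258 = 0.1748
I = a² × P(1−P) = 1.1² × 0.1748 = 0.21155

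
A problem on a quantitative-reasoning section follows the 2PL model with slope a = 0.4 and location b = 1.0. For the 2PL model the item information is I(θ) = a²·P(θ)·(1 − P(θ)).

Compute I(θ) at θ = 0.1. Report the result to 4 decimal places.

P = 1/(1+e^{0.3600}) = 0.4110
P(1−P) = 0.4110 × 0.5890 = 0.2421
I = a² × P(1−P) = 0.4² × 0.2421 = 0.03873

0.0387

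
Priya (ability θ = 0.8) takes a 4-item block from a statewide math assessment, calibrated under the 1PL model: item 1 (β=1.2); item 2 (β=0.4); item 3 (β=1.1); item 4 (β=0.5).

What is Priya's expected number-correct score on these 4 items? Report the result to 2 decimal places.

2.00

P(θ) = 1 / (1 + exp(−(θ − β)))
P_1 = 1/(1+e^{0.4000}) = 0.4013
P_2 = 1/(1+e^{-0.4000}) = 0.5987
P_3 = 1/(1+e^{0.3000}) = 0.4256
P_4 = 1/(1+e^{-0.3000}) = 0.5744
E[score] = 0.4013 + 0.5987 + 0.4256 + 0.5744 = 2.0000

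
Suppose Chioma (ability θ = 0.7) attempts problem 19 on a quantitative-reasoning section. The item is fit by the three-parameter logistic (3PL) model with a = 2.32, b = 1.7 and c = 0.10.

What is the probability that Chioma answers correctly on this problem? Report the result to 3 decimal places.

P(θ) = c + (1 − c) · 1 / (1 + exp(−a(θ − b)))
Exponent: 2.32 × (0.7 − 1.7) = -2.3200
1/(1 + e^{2.3200}) = 0.0895
P = 0.10 + 0.90 × 0.0895 = 0.1805

0.181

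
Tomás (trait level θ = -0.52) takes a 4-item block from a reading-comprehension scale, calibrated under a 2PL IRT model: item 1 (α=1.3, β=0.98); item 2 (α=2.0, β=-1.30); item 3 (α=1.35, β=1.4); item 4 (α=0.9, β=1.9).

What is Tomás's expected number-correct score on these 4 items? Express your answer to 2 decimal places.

P(θ) = 1 / (1 + exp(−α(θ − β)))
P_1 = 1/(1+e^{1.9500}) = 0.1246
P_2 = 1/(1+e^{-1.5600}) = 0.8264
P_3 = 1/(1+e^{2.5920}) = 0.0697
P_4 = 1/(1+e^{2.1780}) = 0.1017
E[score] = 0.1246 + 0.8264 + 0.0697 + 0.1017 = 1.1223

1.12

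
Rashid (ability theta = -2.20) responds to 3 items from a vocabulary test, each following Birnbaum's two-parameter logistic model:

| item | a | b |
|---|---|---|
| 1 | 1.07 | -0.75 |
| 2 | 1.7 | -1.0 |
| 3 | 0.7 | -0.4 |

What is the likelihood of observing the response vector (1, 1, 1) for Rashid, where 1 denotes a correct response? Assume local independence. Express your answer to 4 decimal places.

P(theta) = 1 / (1 + exp(−a(theta − b)))
P_1 = 1/(1+e^{1.5515}) = 0.1749
P_2 = 1/(1+e^{2.0400}) = 0.1151
P_3 = 1/(1+e^{1.2600}) = 0.2210
L = P_1 × P_2 × P_3 = 0.1749 × 0.1151 × 0.2210 = 0.00445

0.0044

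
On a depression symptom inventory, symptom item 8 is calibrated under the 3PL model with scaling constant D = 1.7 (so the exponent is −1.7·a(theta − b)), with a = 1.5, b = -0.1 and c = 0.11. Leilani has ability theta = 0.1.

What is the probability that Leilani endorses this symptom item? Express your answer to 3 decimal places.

P(theta) = c + (1 − c) · 1 / (1 + exp(−D·a(theta − b)))
Exponent: 1.7 × 1.5 × (0.1 − (-0.1)) = 0.5100
1/(1 + e^{-0.5100}) = 0.6248
P = 0.11 + 0.89 × 0.6248 = 0.6661

0.666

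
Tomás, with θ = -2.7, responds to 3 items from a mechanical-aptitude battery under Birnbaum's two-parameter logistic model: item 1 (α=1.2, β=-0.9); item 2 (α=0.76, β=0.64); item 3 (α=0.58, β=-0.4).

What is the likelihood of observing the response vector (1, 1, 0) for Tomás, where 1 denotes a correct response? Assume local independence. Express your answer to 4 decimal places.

P(θ) = 1 / (1 + exp(−α(θ − β)))
P_1 = 1/(1+e^{2.1600}) = 0.1034
P_2 = 1/(1+e^{2.5384}) = 0.0732
P_3 = 1/(1+e^{1.3340}) = 0.2085
L = P_1 × P_2 × (1−P_3) = 0.1034 × 0.0732 × 0.7915 = 0.00599

0.0060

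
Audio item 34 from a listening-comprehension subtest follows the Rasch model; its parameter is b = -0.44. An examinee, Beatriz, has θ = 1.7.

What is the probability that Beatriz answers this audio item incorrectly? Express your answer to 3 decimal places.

P(θ) = 1 / (1 + exp(−(θ − b)))
Exponent: (1.7 − (-0.44)) = 2.1400
1/(1 + e^{-2.1400}) = 0.8947
P = 0.8947
P(incorrect) = 1 − 0.8947 = 0.1053

0.105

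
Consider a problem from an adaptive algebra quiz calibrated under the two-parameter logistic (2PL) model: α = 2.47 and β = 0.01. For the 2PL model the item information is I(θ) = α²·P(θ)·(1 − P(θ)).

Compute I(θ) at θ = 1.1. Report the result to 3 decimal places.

P = 1/(1+e^{-2.6923}) = 0.9366
P(1−P) = 0.9366 × 0.0634 = 0.0594
I = α² × P(1−P) = 2.47² × 0.0594 = 0.36243

0.362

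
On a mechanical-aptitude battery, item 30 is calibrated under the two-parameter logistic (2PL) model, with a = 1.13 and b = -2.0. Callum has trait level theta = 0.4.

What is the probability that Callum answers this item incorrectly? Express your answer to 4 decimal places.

0.0623

P(theta) = 1 / (1 + exp(−a(theta − b)))
Exponent: 1.13 × (0.4 − (-2.0)) = 2.7120
1/(1 + e^{-2.7120}) = 0.9377
P(incorrect) = 1 − 0.9377 = 0.0623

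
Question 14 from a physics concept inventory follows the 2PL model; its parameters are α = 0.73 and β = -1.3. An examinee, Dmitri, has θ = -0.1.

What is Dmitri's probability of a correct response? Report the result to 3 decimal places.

P(θ) = 1 / (1 + exp(−α(θ − β)))
Exponent: 0.73 × (-0.1 − (-1.3)) = 0.8760
1/(1 + e^{-0.8760}) = 0.7060

0.706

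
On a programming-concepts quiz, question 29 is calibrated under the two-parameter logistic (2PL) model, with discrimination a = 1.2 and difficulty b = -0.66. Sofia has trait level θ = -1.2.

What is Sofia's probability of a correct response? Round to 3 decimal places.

P(θ) = 1 / (1 + exp(−a(θ − b)))
Exponent: 1.2 × (-1.2 − (-0.66)) = -0.6480
1/(1 + e^{0.6480}) = 0.3434

0.343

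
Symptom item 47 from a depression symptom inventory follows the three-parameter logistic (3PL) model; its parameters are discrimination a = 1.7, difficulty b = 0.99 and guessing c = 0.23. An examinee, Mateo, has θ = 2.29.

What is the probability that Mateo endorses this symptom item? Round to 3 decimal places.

0.924

P(θ) = c + (1 − c) · 1 / (1 + exp(−a(θ − b)))
Exponent: 1.7 × (2.29 − 0.99) = 2.2100
1/(1 + e^{-2.2100}) = 0.9011
P = 0.23 + 0.77 × 0.9011 = 0.9239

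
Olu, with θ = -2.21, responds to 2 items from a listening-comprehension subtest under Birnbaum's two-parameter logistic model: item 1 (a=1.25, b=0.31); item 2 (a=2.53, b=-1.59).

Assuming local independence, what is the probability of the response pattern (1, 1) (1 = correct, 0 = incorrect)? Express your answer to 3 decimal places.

P(θ) = 1 / (1 + exp(−a(θ − b)))
P_1 = 1/(1+e^{3.1500}) = 0.0411
P_2 = 1/(1+e^{1.5686}) = 0.1724
L = P_1 × P_2 = 0.0411 × 0.1724 = 0.00708

0.007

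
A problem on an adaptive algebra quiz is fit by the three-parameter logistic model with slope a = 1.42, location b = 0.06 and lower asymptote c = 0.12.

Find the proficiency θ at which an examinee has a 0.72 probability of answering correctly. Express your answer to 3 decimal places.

0.597

P(θ) = c + (1 − c) · 1 / (1 + exp(−a(θ − b)))
Remove guessing floor: (0.72 − 0.12)/(1 − 0.12) = 0.6818
logit = ln(0.6818/0.3182) = 0.7621
θ = b + logit/(a) = 0.06 + 0.7621/1.4200 = 0.5967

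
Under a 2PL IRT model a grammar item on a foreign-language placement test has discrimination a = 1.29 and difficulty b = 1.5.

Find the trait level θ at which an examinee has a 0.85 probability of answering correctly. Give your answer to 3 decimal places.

2.845

P(θ) = 1 / (1 + exp(−a(θ − b)))
logit = ln(0.8500/0.1500) = 1.7346
θ = b + logit/(a) = 1.5 + 1.7346/1.2900 = 2.8447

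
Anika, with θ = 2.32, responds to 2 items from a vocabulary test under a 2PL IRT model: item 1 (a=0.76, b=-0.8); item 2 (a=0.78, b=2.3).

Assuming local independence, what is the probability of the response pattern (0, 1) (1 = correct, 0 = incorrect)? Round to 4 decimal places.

P(θ) = 1 / (1 + exp(−a(θ − b)))
P_1 = 1/(1+e^{-2.3712}) = 0.9146
P_2 = 1/(1+e^{-0.0156}) = 0.5039
L = (1−P_1) × P_2 = 0.0854 × 0.5039 = 0.04303

0.0430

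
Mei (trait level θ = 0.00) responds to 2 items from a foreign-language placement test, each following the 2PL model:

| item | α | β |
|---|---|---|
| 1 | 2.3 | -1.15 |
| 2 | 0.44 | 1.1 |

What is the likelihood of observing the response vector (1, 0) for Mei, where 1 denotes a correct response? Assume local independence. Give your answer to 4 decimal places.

0.5777

P(θ) = 1 / (1 + exp(−α(θ − β)))
P_1 = 1/(1+e^{-2.6450}) = 0.9337
P_2 = 1/(1+e^{0.4840}) = 0.3813
L = P_1 × (1−P_2) = 0.9337 × 0.6187 = 0.57767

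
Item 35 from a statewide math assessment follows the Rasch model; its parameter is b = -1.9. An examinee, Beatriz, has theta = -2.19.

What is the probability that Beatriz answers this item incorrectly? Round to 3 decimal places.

0.572

P(theta) = 1 / (1 + exp(−(theta − b)))
Exponent: (-2.19 − (-1.9)) = -0.2900
1/(1 + e^{0.2900}) = 0.4280
P = 0.4280
P(incorrect) = 1 − 0.4280 = 0.5720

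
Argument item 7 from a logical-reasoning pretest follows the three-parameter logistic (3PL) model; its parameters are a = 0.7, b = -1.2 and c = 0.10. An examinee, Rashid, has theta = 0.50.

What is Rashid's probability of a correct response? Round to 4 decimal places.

0.7901

P(theta) = c + (1 − c) · 1 / (1 + exp(−a(theta − b)))
Exponent: 0.7 × (0.50 − (-1.2)) = 1.1900
1/(1 + e^{-1.1900}) = 0.7667
P = 0.10 + 0.90 × 0.7667 = 0.7901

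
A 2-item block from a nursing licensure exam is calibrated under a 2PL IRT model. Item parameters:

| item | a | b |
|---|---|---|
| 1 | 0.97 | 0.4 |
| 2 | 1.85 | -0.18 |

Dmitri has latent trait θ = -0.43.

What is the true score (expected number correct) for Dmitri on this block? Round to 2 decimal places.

P(θ) = 1 / (1 + exp(−a(θ − b)))
P_1 = 1/(1+e^{0.8051}) = 0.3089
P_2 = 1/(1+e^{0.4625}) = 0.3864
E[score] = 0.3089 + 0.3864 = 0.6953

0.70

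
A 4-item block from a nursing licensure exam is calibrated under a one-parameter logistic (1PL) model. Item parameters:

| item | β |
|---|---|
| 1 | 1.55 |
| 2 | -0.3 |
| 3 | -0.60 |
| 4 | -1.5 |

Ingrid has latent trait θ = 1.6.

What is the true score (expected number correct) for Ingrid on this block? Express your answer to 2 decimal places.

3.24

P(θ) = 1 / (1 + exp(−(θ − β)))
P_1 = 1/(1+e^{-0.0500}) = 0.5125
P_2 = 1/(1+e^{-1.9000}) = 0.8699
P_3 = 1/(1+e^{-2.2000}) = 0.9002
P_4 = 1/(1+e^{-3.1000}) = 0.9569
E[score] = 0.5125 + 0.8699 + 0.9002 + 0.9569 = 3.2395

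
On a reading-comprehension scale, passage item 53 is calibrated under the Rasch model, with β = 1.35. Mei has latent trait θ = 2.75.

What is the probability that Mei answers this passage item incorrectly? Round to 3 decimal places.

P(θ) = 1 / (1 + exp(−(θ − β)))
Exponent: (2.75 − 1.35) = 1.4000
1/(1 + e^{-1.4000}) = 0.8022
P = 0.8022
P(incorrect) = 1 − 0.8022 = 0.1978

0.198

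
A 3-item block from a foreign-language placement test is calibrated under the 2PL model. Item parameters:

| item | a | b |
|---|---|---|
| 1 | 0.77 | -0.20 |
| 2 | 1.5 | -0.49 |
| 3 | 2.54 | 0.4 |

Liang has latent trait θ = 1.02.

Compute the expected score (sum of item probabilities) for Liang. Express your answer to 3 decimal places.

2.453

P(θ) = 1 / (1 + exp(−a(θ − b)))
P_1 = 1/(1+e^{-0.9394}) = 0.7190
P_2 = 1/(1+e^{-2.2650}) = 0.9059
P_3 = 1/(1+e^{-1.5748}) = 0.8285
E[score] = 0.7190 + 0.9059 + 0.8285 = 2.4534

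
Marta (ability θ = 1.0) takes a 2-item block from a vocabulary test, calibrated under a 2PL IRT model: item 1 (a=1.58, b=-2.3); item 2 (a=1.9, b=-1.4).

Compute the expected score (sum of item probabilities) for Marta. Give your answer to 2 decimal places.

1.98

P(θ) = 1 / (1 + exp(−a(θ − b)))
P_1 = 1/(1+e^{-5.2140}) = 0.9946
P_2 = 1/(1+e^{-4.5600}) = 0.9896
E[score] = 0.9946 + 0.9896 = 1.9842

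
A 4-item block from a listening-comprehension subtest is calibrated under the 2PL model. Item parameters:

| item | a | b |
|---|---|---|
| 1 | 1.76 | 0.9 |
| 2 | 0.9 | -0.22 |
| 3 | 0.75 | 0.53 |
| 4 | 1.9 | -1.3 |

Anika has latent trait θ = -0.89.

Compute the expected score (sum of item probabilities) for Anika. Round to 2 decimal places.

1.34

P(θ) = 1 / (1 + exp(−a(θ − b)))
P_1 = 1/(1+e^{3.1504}) = 0.0411
P_2 = 1/(1+e^{0.6030}) = 0.3537
P_3 = 1/(1+e^{1.0650}) = 0.2564
P_4 = 1/(1+e^{-0.7790}) = 0.6855
E[score] = 0.0411 + 0.3537 + 0.2564 + 0.6855 = 1.3366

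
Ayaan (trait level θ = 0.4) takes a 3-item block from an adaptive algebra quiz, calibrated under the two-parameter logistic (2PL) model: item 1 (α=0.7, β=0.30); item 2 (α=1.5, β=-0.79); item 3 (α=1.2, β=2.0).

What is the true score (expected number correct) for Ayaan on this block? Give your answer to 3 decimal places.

1.502

P(θ) = 1 / (1 + exp(−α(θ − β)))
P_1 = 1/(1+e^{-0.0700}) = 0.5175
P_2 = 1/(1+e^{-1.7850}) = 0.8563
P_3 = 1/(1+e^{1.9200}) = 0.1279
E[score] = 0.5175 + 0.8563 + 0.1279 = 1.5017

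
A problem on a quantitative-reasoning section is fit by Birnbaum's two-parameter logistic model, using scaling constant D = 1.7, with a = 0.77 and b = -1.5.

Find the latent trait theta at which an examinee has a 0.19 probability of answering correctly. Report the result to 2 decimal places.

-2.61

P(theta) = 1 / (1 + exp(−D·a(theta − b)))
logit = ln(0.1900/0.8100) = -1.4500
theta = b + logit/(1.7·a) = -1.5 + (-1.4500)/1.3090 = -2.6077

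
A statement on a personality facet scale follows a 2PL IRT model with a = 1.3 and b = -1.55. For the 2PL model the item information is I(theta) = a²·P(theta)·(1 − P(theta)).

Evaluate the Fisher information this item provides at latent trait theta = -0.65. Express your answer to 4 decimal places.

P = 1/(1+e^{-1.1700}) = 0.7631
P(1−P) = 0.7631 × 0.2369 = 0.1808
I = a² × P(1−P) = 1.3² × 0.1808 = 0.30548

0.3055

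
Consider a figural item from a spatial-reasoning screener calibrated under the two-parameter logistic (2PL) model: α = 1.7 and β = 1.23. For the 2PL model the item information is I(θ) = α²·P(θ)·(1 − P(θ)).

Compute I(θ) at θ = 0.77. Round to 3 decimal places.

0.622

P = 1/(1+e^{0.7820}) = 0.3139
P(1−P) = 0.3139 × 0.6861 = 0.2154
I = α² × P(1−P) = 1.7² × 0.2154 = 0.62240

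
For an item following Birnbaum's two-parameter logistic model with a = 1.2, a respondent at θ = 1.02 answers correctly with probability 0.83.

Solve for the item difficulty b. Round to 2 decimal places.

-0.30

P(θ) = 1 / (1 + exp(−a(θ − b)))
logit(0.83) = ln(0.83/0.17) = 1.5856
b = θ − logit/(a) = 1.02 − 1.5856/1.2000 = -0.3014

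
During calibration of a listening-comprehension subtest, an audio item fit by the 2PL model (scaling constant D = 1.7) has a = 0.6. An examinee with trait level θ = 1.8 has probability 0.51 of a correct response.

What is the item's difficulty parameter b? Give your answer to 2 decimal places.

P(θ) = 1 / (1 + exp(−D·a(θ − b)))
logit(0.51) = ln(0.51/0.49) = 0.0400
b = θ − logit/(1.7·a) = 1.8 − 0.0400/1.0200 = 1.7608

1.76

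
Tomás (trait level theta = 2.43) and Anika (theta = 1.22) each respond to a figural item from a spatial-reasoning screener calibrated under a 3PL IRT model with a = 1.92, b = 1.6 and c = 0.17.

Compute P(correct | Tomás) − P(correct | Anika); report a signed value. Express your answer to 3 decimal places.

P(theta) = c + (1 − c) · 1 / (1 + exp(−a(theta − b)))
P(Tomás) = 0.8598  [exponent 1.5936]
P(Anika) = 0.4400  [exponent -0.7296]
Difference = 0.8598 − 0.4400 = 0.4198

0.420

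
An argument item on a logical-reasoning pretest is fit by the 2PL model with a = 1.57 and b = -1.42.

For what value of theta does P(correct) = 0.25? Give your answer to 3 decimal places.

-2.120

P(theta) = 1 / (1 + exp(−a(theta − b)))
logit = ln(0.2500/0.7500) = -1.0986
theta = b + logit/(a) = -1.42 + (-1.0986)/1.5700 = -2.1198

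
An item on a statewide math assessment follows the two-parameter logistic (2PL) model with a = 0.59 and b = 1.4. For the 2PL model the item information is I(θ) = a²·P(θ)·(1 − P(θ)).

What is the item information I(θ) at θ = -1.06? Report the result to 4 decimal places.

0.0535

P = 1/(1+e^{1.4514}) = 0.1898
P(1−P) = 0.1898 × 0.8102 = 0.1538
I = a² × P(1−P) = 0.59² × 0.1538 = 0.05353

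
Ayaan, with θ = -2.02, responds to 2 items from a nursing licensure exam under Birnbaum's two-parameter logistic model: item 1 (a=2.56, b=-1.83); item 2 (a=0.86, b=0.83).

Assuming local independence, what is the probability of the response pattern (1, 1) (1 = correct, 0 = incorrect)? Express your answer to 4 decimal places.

P(θ) = 1 / (1 + exp(−a(θ − b)))
P_1 = 1/(1+e^{0.4864}) = 0.3807
P_2 = 1/(1+e^{2.4510}) = 0.0794
L = P_1 × P_2 = 0.3807 × 0.0794 = 0.03022

0.0302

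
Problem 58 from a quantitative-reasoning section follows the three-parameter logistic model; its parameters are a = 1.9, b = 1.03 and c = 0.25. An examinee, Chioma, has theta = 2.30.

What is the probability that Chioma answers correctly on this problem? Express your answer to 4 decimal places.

P(theta) = c + (1 − c) · 1 / (1 + exp(−a(theta − b)))
Exponent: 1.9 × (2.30 − 1.03) = 2.4130
1/(1 + e^{-2.4130}) = 0.9178
P = 0.25 + 0.75 × 0.9178 = 0.9384

0.9384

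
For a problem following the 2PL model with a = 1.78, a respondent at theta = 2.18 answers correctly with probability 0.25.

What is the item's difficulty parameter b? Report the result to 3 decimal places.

2.797

P(theta) = 1 / (1 + exp(−a(theta − b)))
logit(0.25) = ln(0.25/0.75) = -1.0986
b = theta − logit/(a) = 2.18 − (-1.0986)/1.7800 = 2.7972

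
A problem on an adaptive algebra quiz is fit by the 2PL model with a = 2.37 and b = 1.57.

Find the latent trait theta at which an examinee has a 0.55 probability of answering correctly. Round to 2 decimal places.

P(theta) = 1 / (1 + exp(−a(theta − b)))
logit = ln(0.5500/0.4500) = 0.2007
theta = b + logit/(a) = 1.57 + 0.2007/2.3700 = 1.6547

1.65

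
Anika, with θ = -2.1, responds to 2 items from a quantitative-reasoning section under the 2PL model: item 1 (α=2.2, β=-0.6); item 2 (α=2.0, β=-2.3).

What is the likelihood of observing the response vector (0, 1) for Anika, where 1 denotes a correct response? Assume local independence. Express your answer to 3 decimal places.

P(θ) = 1 / (1 + exp(−α(θ − β)))
P_1 = 1/(1+e^{3.3000}) = 0.0356
P_2 = 1/(1+e^{-0.4000}) = 0.5987
L = (1−P_1) × P_2 = 0.9644 × 0.5987 = 0.57739

0.577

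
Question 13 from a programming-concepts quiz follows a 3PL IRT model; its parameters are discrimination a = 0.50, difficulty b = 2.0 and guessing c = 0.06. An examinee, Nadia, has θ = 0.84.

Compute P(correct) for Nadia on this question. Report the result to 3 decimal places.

P(θ) = c + (1 − c) · 1 / (1 + exp(−a(θ − b)))
Exponent: 0.50 × (0.84 − 2.0) = -0.5800
1/(1 + e^{0.5800}) = 0.3589
P = 0.06 + 0.94 × 0.3589 = 0.3974

0.397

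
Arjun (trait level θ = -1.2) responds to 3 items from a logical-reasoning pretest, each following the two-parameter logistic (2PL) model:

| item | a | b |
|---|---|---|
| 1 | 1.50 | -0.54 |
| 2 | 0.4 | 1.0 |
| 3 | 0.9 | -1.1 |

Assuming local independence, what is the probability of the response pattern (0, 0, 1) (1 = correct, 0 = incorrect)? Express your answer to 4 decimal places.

0.2461

P(θ) = 1 / (1 + exp(−a(θ − b)))
P_1 = 1/(1+e^{0.9900}) = 0.2709
P_2 = 1/(1+e^{0.8800}) = 0.2932
P_3 = 1/(1+e^{0.0900}) = 0.4775
L = (1−P_1) × (1−P_2) × P_3 = 0.7291 × 0.7068 × 0.4775 = 0.24608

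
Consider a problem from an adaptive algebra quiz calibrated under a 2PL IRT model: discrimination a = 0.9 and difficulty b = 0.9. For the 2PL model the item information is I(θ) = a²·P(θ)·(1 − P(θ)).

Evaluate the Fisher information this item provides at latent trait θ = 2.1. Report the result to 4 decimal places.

P = 1/(1+e^{-1.0800}) = 0.7465
P(1−P) = 0.7465 × 0.2535 = 0.1892
I = a² × P(1−P) = 0.9² × 0.1892 = 0.15328

0.1533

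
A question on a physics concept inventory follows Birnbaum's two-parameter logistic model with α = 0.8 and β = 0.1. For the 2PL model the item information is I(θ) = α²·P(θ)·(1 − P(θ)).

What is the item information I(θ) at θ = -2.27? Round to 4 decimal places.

P = 1/(1+e^{1.8960}) = 0.1306
P(1−P) = 0.1306 × 0.8694 = 0.1135
I = α² × P(1−P) = 0.8² × 0.1135 = 0.07265

0.0726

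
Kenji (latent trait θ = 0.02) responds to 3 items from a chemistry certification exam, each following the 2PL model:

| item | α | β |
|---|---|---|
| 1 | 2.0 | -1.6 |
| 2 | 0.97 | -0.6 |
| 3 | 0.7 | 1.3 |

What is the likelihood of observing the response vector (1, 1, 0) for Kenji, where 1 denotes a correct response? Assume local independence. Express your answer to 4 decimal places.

P(θ) = 1 / (1 + exp(−α(θ − β)))
P_1 = 1/(1+e^{-3.2400}) = 0.9623
P_2 = 1/(1+e^{-0.6014}) = 0.6460
P_3 = 1/(1+e^{0.8960}) = 0.2899
L = P_1 × P_2 × (1−P_3) = 0.9623 × 0.6460 × 0.7101 = 0.44144

0.4414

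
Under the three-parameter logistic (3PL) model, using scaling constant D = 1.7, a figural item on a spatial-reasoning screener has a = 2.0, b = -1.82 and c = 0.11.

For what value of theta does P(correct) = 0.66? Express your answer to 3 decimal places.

-1.679

P(theta) = c + (1 − c) · 1 / (1 + exp(−D·a(theta − b)))
Remove guessing floor: (0.66 − 0.11)/(1 − 0.11) = 0.6180
logit = ln(0.6180/0.3820) = 0.4810
theta = b + logit/(1.7·a) = -1.82 + 0.4810/3.4000 = -1.6785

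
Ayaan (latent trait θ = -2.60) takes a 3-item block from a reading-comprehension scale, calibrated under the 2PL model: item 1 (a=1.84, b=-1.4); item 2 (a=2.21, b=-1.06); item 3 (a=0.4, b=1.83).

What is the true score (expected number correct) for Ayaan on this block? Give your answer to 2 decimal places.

P(θ) = 1 / (1 + exp(−a(θ − b)))
P_1 = 1/(1+e^{2.2080}) = 0.0990
P_2 = 1/(1+e^{3.4034}) = 0.0322
P_3 = 1/(1+e^{1.7720}) = 0.1453
E[score] = 0.0990 + 0.0322 + 0.1453 = 0.2765

0.28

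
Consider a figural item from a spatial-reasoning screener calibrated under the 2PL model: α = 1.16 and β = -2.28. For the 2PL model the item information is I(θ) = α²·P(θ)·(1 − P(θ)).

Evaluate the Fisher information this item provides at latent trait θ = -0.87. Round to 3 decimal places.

0.184

P = 1/(1+e^{-1.6356}) = 0.8369
P(1−P) = 0.8369 × 0.1631 = 0.1365
I = α² × P(1−P) = 1.16² × 0.1365 = 0.18364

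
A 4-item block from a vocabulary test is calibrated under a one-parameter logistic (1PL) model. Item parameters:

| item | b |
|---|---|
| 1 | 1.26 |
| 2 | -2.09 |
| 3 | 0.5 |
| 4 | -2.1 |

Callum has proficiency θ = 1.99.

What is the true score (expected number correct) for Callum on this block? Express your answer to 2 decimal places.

P(θ) = 1 / (1 + exp(−(θ − b)))
P_1 = 1/(1+e^{-0.7300}) = 0.6748
P_2 = 1/(1+e^{-4.0800}) = 0.9834
P_3 = 1/(1+e^{-1.4900}) = 0.8161
P_4 = 1/(1+e^{-4.0900}) = 0.9835
E[score] = 0.6748 + 0.9834 + 0.8161 + 0.9835 = 3.4578

3.46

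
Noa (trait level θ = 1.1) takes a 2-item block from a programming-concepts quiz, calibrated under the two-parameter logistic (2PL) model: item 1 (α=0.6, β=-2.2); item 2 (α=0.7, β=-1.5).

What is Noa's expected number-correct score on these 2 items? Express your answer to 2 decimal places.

P(θ) = 1 / (1 + exp(−α(θ − β)))
P_1 = 1/(1+e^{-1.9800}) = 0.8787
P_2 = 1/(1+e^{-1.8200}) = 0.8606
E[score] = 0.8787 + 0.8606 = 1.7392

1.74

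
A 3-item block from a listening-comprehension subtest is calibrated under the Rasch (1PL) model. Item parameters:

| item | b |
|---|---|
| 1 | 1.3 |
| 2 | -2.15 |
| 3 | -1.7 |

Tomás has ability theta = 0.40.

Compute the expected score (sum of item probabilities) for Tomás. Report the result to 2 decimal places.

2.11

P(theta) = 1 / (1 + exp(−(theta − b)))
P_1 = 1/(1+e^{0.9000}) = 0.2891
P_2 = 1/(1+e^{-2.5500}) = 0.9276
P_3 = 1/(1+e^{-2.1000}) = 0.8909
E[score] = 0.2891 + 0.9276 + 0.8909 = 2.1075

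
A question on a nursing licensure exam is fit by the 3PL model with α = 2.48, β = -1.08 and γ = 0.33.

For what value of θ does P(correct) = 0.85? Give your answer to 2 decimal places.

-0.58

P(θ) = γ + (1 − γ) · 1 / (1 + exp(−α(θ − β)))
Remove guessing floor: (0.85 − 0.33)/(1 − 0.33) = 0.7761
logit = ln(0.7761/0.2239) = 1.2432
θ = β + logit/(α) = -1.08 + 1.2432/2.4800 = -0.5787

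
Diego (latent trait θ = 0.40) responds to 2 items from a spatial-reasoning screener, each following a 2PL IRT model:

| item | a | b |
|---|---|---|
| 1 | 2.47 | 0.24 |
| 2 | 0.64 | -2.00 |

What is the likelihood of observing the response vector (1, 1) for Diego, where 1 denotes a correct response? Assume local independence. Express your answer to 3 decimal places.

0.492

P(θ) = 1 / (1 + exp(−a(θ − b)))
P_1 = 1/(1+e^{-0.3952}) = 0.5975
P_2 = 1/(1+e^{-1.5360}) = 0.8229
L = P_1 × P_2 = 0.5975 × 0.8229 = 0.49170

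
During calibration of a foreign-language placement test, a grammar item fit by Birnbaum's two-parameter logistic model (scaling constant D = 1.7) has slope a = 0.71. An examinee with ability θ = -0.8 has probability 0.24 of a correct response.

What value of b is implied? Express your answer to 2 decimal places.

P(θ) = 1 / (1 + exp(−D·a(θ − b)))
logit(0.24) = ln(0.24/0.76) = -1.1527
b = θ − logit/(1.7·a) = -0.8 − (-1.1527)/1.2070 = 0.1550

0.15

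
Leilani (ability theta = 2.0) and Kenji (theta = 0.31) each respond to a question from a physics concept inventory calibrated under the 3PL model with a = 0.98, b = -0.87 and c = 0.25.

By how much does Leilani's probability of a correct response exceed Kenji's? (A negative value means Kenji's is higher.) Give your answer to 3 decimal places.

P(theta) = c + (1 − c) · 1 / (1 + exp(−a(theta − b)))
P(Leilani) = 0.9575  [exponent 2.8126]
P(Kenji) = 0.8205  [exponent 1.1564]
Difference = 0.9575 − 0.8205 = 0.1370

0.137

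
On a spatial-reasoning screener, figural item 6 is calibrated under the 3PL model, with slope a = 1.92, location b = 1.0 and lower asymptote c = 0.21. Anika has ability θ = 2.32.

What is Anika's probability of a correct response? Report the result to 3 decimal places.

P(θ) = c + (1 − c) · 1 / (1 + exp(−a(θ − b)))
Exponent: 1.92 × (2.32 − 1.0) = 2.5344
1/(1 + e^{-2.5344}) = 0.9265
P = 0.21 + 0.79 × 0.9265 = 0.9419

0.942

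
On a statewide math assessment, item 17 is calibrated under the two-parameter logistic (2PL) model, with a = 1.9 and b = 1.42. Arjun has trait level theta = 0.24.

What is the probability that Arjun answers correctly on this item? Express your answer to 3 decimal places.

0.096

P(theta) = 1 / (1 + exp(−a(theta − b)))
Exponent: 1.9 × (0.24 − 1.42) = -2.2420
1/(1 + e^{2.2420}) = 0.0960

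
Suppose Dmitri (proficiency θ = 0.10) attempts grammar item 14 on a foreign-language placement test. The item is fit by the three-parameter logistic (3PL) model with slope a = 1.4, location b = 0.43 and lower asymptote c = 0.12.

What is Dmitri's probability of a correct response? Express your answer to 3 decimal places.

0.460

P(θ) = c + (1 − c) · 1 / (1 + exp(−a(θ − b)))
Exponent: 1.4 × (0.10 − 0.43) = -0.4620
1/(1 + e^{0.4620}) = 0.3865
P = 0.12 + 0.88 × 0.3865 = 0.4601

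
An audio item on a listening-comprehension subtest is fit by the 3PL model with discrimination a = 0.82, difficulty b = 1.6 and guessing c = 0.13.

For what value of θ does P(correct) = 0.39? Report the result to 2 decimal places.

P(θ) = c + (1 − c) · 1 / (1 + exp(−a(θ − b)))
Remove guessing floor: (0.39 − 0.13)/(1 − 0.13) = 0.2989
logit = ln(0.2989/0.7011) = -0.8528
θ = b + logit/(a) = 1.6 + (-0.8528)/0.8200 = 0.5600

0.56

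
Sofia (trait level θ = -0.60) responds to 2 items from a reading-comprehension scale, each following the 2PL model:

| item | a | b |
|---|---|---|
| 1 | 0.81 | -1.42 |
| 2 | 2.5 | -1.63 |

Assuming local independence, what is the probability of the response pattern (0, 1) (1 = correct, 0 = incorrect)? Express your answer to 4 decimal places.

0.3158

P(θ) = 1 / (1 + exp(−a(θ − b)))
P_1 = 1/(1+e^{-0.6642}) = 0.6602
P_2 = 1/(1+e^{-2.5750}) = 0.9292
L = (1−P_1) × P_2 = 0.3398 × 0.9292 = 0.31575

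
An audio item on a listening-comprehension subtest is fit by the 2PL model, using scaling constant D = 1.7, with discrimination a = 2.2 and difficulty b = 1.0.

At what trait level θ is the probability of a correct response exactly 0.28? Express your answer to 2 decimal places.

P(θ) = 1 / (1 + exp(−D·a(θ − b)))
logit = ln(0.2800/0.7200) = -0.9445
θ = b + logit/(1.7·a) = 1.0 + (-0.9445)/3.7400 = 0.7475

0.75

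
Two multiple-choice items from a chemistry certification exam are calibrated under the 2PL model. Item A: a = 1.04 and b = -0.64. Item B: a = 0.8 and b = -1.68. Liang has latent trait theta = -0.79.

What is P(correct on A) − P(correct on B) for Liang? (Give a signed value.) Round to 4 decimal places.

-0.2098

P(theta) = 1 / (1 + exp(−a(theta − b)))
P_A = 0.4611
P_B = 0.6708
P_A − P_B = -0.2098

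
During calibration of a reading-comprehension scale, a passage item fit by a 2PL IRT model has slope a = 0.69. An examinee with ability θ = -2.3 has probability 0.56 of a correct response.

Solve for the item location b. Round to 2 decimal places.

P(θ) = 1 / (1 + exp(−a(θ − b)))
logit(0.56) = ln(0.56/0.44) = 0.2412
b = θ − logit/(a) = -2.3 − 0.2412/0.6900 = -2.6495

-2.65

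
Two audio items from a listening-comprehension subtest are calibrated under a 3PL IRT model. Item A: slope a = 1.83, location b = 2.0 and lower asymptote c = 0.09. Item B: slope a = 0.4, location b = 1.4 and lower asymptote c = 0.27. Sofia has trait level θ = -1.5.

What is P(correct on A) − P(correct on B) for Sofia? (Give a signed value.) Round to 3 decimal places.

-0.353

P(θ) = c + (1 − c) · 1 / (1 + exp(−a(θ − b)))
P_A = 0.0915
P_B = 0.4442
P_A − P_B = -0.3527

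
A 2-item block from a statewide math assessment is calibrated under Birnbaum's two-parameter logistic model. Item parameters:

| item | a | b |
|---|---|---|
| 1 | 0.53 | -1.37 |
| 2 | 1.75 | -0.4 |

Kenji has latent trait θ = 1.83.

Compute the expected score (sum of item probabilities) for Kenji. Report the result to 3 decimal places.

P(θ) = 1 / (1 + exp(−a(θ − b)))
P_1 = 1/(1+e^{-1.6960}) = 0.8450
P_2 = 1/(1+e^{-3.9025}) = 0.9802
E[score] = 0.8450 + 0.9802 = 1.8252

1.825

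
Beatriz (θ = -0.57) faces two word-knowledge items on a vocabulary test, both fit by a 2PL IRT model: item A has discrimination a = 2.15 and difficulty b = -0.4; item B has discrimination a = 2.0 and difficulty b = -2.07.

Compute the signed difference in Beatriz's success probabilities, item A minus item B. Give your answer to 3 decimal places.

P(θ) = 1 / (1 + exp(−a(θ − b)))
P_A = 0.4096
P_B = 0.9526
P_A − P_B = -0.5429

-0.543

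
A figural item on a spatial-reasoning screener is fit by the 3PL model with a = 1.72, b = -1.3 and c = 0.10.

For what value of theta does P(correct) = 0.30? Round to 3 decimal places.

-2.028

P(theta) = c + (1 − c) · 1 / (1 + exp(−a(theta − b)))
Remove guessing floor: (0.30 − 0.10)/(1 − 0.10) = 0.2222
logit = ln(0.2222/0.7778) = -1.2528
theta = b + logit/(a) = -1.3 + (-1.2528)/1.7200 = -2.0284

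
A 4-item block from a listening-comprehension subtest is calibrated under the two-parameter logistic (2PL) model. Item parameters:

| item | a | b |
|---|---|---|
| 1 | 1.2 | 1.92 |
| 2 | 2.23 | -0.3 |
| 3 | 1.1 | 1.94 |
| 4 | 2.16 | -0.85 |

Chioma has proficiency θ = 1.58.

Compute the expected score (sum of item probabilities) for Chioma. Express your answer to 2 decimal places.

P(θ) = 1 / (1 + exp(−a(θ − b)))
P_1 = 1/(1+e^{0.4080}) = 0.3994
P_2 = 1/(1+e^{-4.1924}) = 0.9851
P_3 = 1/(1+e^{0.3960}) = 0.4023
P_4 = 1/(1+e^{-5.2488}) = 0.9948
E[score] = 0.3994 + 0.9851 + 0.4023 + 0.9948 = 2.7816

2.78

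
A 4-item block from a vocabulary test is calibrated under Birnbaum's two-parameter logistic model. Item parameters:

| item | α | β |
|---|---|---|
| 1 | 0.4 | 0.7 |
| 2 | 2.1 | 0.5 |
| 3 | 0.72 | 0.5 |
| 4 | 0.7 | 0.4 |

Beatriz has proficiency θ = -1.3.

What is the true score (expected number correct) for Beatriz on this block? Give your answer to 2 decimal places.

0.78

P(θ) = 1 / (1 + exp(−α(θ − β)))
P_1 = 1/(1+e^{0.8000}) = 0.3100
P_2 = 1/(1+e^{3.7800}) = 0.0223
P_3 = 1/(1+e^{1.2960}) = 0.2148
P_4 = 1/(1+e^{1.1900}) = 0.2333
E[score] = 0.3100 + 0.0223 + 0.2148 + 0.2333 = 0.7804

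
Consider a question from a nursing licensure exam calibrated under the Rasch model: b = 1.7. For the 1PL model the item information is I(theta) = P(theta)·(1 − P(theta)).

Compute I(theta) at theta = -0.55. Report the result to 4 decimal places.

P = 1/(1+e^{2.2500}) = 0.0953
P(1−P) = 0.0953 × 0.9047 = 0.0863
I = P(1−P) = 0.08626

0.0863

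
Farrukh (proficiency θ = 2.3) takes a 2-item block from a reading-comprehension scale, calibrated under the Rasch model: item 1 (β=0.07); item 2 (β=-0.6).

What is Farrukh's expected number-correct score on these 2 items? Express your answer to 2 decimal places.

P(θ) = 1 / (1 + exp(−(θ − β)))
P_1 = 1/(1+e^{-2.2300}) = 0.9029
P_2 = 1/(1+e^{-2.9000}) = 0.9478
E[score] = 0.9029 + 0.9478 = 1.8508

1.85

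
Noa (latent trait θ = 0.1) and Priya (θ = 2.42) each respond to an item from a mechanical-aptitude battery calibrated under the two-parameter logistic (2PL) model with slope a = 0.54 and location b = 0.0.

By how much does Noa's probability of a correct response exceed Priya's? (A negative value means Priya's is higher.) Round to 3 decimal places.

-0.273

P(θ) = 1 / (1 + exp(−a(θ − b)))
P(Noa) = 0.5135  [exponent 0.0540]
P(Priya) = 0.7870  [exponent 1.3068]
Difference = 0.5135 − 0.7870 = -0.2735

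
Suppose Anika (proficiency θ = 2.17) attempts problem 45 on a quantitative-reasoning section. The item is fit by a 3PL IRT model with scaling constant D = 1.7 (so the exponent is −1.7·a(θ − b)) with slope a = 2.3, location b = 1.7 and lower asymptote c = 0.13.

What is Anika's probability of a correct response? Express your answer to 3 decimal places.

P(θ) = c + (1 − c) · 1 / (1 + exp(−D·a(θ − b)))
Exponent: 1.7 × 2.3 × (2.17 − 1.7) = 1.8377
1/(1 + e^{-1.8377}) = 0.8627
P = 0.13 + 0.87 × 0.8627 = 0.8805

0.881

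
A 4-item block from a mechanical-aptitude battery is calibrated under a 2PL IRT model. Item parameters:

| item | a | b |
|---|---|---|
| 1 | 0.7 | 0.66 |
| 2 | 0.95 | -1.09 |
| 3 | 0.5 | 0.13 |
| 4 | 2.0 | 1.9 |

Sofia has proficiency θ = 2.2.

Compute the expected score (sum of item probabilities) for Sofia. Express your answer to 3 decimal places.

3.088

P(θ) = 1 / (1 + exp(−a(θ − b)))
P_1 = 1/(1+e^{-1.0780}) = 0.7461
P_2 = 1/(1+e^{-3.1255}) = 0.9579
P_3 = 1/(1+e^{-1.0350}) = 0.7379
P_4 = 1/(1+e^{-0.6000}) = 0.6457
E[score] = 0.7461 + 0.9579 + 0.7379 + 0.6457 = 3.0876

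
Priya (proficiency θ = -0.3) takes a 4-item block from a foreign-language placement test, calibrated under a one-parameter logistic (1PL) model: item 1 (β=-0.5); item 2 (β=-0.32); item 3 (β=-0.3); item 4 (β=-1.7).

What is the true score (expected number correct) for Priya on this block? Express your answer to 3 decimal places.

P(θ) = 1 / (1 + exp(−(θ − β)))
P_1 = 1/(1+e^{-0.2000}) = 0.5498
P_2 = 1/(1+e^{-0.0200}) = 0.5050
P_3 = 1/(1+e^{0.0000}) = 0.5000
P_4 = 1/(1+e^{-1.4000}) = 0.8022
E[score] = 0.5498 + 0.5050 + 0.5000 + 0.8022 = 2.3570

2.357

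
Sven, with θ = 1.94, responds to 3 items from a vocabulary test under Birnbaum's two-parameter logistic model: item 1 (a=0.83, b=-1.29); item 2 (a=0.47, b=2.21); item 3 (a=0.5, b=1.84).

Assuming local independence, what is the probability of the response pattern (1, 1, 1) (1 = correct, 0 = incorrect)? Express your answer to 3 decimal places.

0.225

P(θ) = 1 / (1 + exp(−a(θ − b)))
P_1 = 1/(1+e^{-2.6809}) = 0.9359
P_2 = 1/(1+e^{0.1269}) = 0.4683
P_3 = 1/(1+e^{-0.0500}) = 0.5125
L = P_1 × P_2 × P_3 = 0.9359 × 0.4683 × 0.5125 = 0.22462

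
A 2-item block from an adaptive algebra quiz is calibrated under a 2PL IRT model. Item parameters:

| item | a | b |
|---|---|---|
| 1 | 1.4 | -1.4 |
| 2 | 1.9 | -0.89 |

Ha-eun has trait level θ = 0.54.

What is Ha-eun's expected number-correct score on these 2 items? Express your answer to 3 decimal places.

1.876

P(θ) = 1 / (1 + exp(−a(θ − b)))
P_1 = 1/(1+e^{-2.7160}) = 0.9380
P_2 = 1/(1+e^{-2.7170}) = 0.9380
E[score] = 0.9380 + 0.9380 = 1.8760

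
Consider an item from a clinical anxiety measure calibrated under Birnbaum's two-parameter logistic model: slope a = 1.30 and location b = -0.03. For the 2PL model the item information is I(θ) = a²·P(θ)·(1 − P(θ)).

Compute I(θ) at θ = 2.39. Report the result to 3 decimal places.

P = 1/(1+e^{-3.1460}) = 0.9588
P(1−P) = 0.9588 × 0.0412 = 0.0395
I = a² × P(1−P) = 1.30² × 0.0395 = 0.06684

0.067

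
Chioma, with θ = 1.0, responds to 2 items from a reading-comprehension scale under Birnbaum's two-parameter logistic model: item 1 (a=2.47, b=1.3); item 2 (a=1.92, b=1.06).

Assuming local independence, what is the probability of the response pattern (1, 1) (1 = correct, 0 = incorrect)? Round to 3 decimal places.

P(θ) = 1 / (1 + exp(−a(θ − b)))
P_1 = 1/(1+e^{0.7410}) = 0.3228
P_2 = 1/(1+e^{0.1152}) = 0.4712
L = P_1 × P_2 = 0.3228 × 0.4712 = 0.15211

0.152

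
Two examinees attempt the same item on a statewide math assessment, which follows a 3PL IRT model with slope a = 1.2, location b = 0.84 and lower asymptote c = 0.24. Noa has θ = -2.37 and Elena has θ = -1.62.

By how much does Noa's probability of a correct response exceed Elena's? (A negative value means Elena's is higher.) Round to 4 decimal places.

-0.0219

P(θ) = c + (1 − c) · 1 / (1 + exp(−a(θ − b)))
P(Noa) = 0.2558  [exponent -3.8520]
P(Elena) = 0.2777  [exponent -2.9520]
Difference = 0.2558 − 0.2777 = -0.0219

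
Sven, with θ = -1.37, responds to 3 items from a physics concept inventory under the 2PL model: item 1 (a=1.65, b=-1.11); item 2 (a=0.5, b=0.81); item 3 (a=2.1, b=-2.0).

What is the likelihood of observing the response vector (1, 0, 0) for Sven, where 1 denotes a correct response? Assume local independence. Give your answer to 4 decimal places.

P(θ) = 1 / (1 + exp(−a(θ − b)))
P_1 = 1/(1+e^{0.4290}) = 0.3944
P_2 = 1/(1+e^{1.0900}) = 0.2516
P_3 = 1/(1+e^{-1.3230}) = 0.7897
L = P_1 × (1−P_2) × (1−P_3) = 0.3944 × 0.7484 × 0.2103 = 0.06207

0.0621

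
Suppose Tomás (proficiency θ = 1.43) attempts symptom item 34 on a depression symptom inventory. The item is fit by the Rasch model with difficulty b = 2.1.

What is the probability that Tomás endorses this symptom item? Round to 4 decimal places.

0.3385

P(θ) = 1 / (1 + exp(−(θ − b)))
Exponent: (1.43 − 2.1) = -0.6700
1/(1 + e^{0.6700}) = 0.3385
P = 0.3385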